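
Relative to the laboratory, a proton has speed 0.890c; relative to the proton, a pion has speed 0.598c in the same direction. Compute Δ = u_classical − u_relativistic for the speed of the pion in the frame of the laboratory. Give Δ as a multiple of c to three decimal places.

Galilean: u_cl = 0.598 + 0.890 = 1.4880.
Relativistic: u_rel = (0.598 + 0.890) / (1 + 0.598·0.890) = 1.4880/1.5322 = 0.9711.
Δ = 1.4880 − 0.9711 = 0.5169.
(The classical prediction exceeds c; the relativistic result does not.)

Δ = 0.517c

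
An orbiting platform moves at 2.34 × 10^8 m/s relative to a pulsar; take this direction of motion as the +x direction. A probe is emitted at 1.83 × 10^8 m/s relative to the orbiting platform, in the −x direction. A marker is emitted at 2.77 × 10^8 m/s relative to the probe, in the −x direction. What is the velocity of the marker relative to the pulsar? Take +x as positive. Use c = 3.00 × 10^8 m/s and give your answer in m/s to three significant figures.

-2.57 × 10^8 m/s

Apply u = (u' + v)/(1 + u'v/c²) successively, working outward toward the pulsar.
(Dividing each given speed by c = 3.00 × 10^8 m/s to work in units of c.)
Start: velocity of the orbiting platform relative to the pulsar = 0.7800c.
Compose with the probe (u' = -0.610 in the orbiting platform frame): u_1 = (-0.610 + 0.780) / (1 + (-0.610)·0.780) = 0.1700/0.5242 = 0.3243.
Compose with the marker (u' = -0.923 in the probe frame): u_2 = (-0.923 + 0.324) / (1 + (-0.923)·0.324) = -0.5990/0.7006 = -0.8551.
So u = -0.8551 × 3.00 × 10^8 m/s.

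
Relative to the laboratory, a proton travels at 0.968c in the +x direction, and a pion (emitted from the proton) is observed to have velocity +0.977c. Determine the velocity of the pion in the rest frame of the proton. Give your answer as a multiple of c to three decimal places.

+0.166c

Invert the composition law: u' = (u − v)/(1 − uv/c²).
u' = (0.977 − 0.968) / (1 − (0.977)(0.968)) = 0.0090/0.0543 = 0.1659.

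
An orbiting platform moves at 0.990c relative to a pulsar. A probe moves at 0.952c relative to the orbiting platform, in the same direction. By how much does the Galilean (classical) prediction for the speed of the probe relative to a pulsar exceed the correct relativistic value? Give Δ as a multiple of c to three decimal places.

Δ = 0.942c

Galilean: u_cl = 0.952 + 0.990 = 1.9420.
Relativistic: u_rel = (0.952 + 0.990) / (1 + 0.952·0.990) = 1.9420/1.9425 = 0.9998.
Δ = 1.9420 − 0.9998 = 0.9422.
(The classical prediction exceeds c; the relativistic result does not.)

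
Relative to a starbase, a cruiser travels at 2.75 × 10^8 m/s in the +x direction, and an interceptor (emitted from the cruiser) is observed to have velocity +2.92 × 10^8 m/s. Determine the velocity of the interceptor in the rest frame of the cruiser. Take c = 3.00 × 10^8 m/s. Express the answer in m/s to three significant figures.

v = 0.917c, u = 0.973c.
Invert the composition law: u' = (u − v)/(1 − uv/c²).
u' = (0.973 − 0.917) / (1 − (0.973)(0.917)) = 0.0567/0.1078 = 0.5258.
u' = 0.5258 × 3.00 × 10^8 m/s.

+1.58 × 10^8 m/s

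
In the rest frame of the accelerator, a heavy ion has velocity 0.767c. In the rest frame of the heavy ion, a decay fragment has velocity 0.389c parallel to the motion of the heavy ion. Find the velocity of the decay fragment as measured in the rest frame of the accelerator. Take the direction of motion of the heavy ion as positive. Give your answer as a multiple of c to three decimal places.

With v = 0.767 and u' = 0.389 (in units of c),
u = (u' + v)/(1 + u'v/c²):
u = (0.389 + 0.767) / (1 + 0.389·0.767) = 1.1560/1.2984 = 0.8904
(Galilean addition would give +1.156c, exceeding c.)

0.890c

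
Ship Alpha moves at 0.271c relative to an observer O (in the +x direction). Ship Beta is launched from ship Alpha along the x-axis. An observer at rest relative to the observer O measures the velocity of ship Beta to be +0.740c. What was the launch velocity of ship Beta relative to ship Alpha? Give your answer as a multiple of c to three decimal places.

Invert the composition law: u' = (u − v)/(1 − uv/c²).
u' = (0.740 − 0.271) / (1 − (0.740)(0.271)) = 0.4690/0.7995 = 0.5866.

+0.587c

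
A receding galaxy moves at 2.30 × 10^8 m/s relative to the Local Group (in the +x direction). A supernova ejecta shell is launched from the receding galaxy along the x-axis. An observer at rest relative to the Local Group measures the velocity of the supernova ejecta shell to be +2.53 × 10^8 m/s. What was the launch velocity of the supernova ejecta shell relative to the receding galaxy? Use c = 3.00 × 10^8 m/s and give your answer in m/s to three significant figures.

+6.51 × 10^7 m/s

v = 0.767c, u = 0.843c.
Invert the composition law: u' = (u − v)/(1 − uv/c²).
u' = (0.843 − 0.767) / (1 − (0.843)(0.767)) = 0.0767/0.3534 = 0.2169.
u' = 0.2169 × 3.00 × 10^8 m/s.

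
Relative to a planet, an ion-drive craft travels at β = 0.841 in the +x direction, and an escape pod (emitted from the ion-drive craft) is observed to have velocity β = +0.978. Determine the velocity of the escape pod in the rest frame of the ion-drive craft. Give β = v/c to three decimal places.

β = +0.772

Invert the composition law: u' = (u − v)/(1 − uv/c²).
u' = (0.978 − 0.841) / (1 − (0.978)(0.841)) = 0.1370/0.1775 = 0.7718.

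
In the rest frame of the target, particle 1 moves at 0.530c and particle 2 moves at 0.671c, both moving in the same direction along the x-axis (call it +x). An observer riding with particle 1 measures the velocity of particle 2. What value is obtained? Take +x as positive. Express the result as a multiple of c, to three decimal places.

β_A = 0.530, β_B = 0.671.
Transform to A's frame with the inverse velocity-addition law: u' = (u − v)/(1 − uv/c²), taking u = β_B and v = β_A.
u' = (0.671 − 0.530) / (1 − (0.530)(0.671)) = 0.1410/0.6444 = 0.2188.

+0.219c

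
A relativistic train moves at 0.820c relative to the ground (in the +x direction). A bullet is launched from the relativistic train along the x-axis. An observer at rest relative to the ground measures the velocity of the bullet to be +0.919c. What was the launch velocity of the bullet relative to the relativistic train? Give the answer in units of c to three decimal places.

+0.402c

Invert the composition law: u' = (u − v)/(1 − uv/c²).
u' = (0.919 − 0.820) / (1 − (0.919)(0.820)) = 0.0990/0.2464 = 0.4018.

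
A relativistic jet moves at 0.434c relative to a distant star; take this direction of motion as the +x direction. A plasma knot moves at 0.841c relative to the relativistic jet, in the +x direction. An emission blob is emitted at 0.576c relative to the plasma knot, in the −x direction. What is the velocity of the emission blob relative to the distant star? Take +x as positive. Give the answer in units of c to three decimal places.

+0.775c

Apply u = (u' + v)/(1 + u'v/c²) successively, working outward toward the distant star.
Start: velocity of the relativistic jet relative to the distant star = 0.4340c.
Compose with the plasma knot (u' = 0.841 in the relativistic jet frame): u_1 = (0.841 + 0.434) / (1 + 0.841·0.434) = 1.2750/1.3650 = 0.9341.
Compose with the emission blob (u' = -0.576 in the plasma knot frame): u_2 = (-0.576 + 0.934) / (1 + (-0.576)·0.934) = 0.3581/0.4620 = 0.7751.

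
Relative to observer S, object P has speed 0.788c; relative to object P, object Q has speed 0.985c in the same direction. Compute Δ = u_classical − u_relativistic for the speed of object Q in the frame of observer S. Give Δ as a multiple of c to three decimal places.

Δ = 0.775c

Galilean: u_cl = 0.985 + 0.788 = 1.7730.
Relativistic: u_rel = (0.985 + 0.788) / (1 + 0.985·0.788) = 1.7730/1.7762 = 0.9982.
Δ = 1.7730 − 0.9982 = 0.7748.
(The classical prediction exceeds c; the relativistic result does not.)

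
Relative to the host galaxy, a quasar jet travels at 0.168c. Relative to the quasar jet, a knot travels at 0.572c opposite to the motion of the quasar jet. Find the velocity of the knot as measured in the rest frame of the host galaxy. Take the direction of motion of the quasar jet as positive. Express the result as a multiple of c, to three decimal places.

With v = 0.168 and u' = -0.572 (in units of c),
u = (u' + v)/(1 + u'v/c²):
u = (-0.572 + 0.168) / (1 + (-0.572)·0.168) = -0.4040/0.9039 = -0.4470

-0.447c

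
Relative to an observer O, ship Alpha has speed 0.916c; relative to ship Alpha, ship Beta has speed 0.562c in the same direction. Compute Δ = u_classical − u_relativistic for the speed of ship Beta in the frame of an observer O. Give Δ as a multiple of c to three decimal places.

Galilean: u_cl = 0.562 + 0.916 = 1.4780.
Relativistic: u_rel = (0.562 + 0.916) / (1 + 0.562·0.916) = 1.4780/1.5148 = 0.9757.
Δ = 1.4780 − 0.9757 = 0.5023.
(The classical prediction exceeds c; the relativistic result does not.)

Δ = 0.502c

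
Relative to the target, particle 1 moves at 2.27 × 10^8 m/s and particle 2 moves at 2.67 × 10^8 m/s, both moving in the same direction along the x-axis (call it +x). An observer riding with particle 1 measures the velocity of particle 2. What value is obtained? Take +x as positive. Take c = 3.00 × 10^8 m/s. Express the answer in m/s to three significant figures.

+1.22 × 10^8 m/s

β_A = 0.757, β_B = 0.890 (dividing each by c = 3.00 × 10^8 m/s).
Transform to A's frame with the inverse velocity-addition law: u' = (u − v)/(1 − uv/c²), taking u = β_B and v = β_A.
u' = (0.890 − 0.757) / (1 − (0.757)(0.890)) = 0.1333/0.3266 = 0.4083.
u' = 0.4083 × 3.00 × 10^8 m/s.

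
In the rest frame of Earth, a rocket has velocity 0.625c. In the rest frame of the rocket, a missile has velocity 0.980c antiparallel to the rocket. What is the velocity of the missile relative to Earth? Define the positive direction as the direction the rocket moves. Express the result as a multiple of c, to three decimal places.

With v = 0.625 and u' = -0.980 (in units of c),
u = (u' + v)/(1 + u'v/c²):
u = (-0.980 + 0.625) / (1 + (-0.980)·0.625) = -0.3550/0.3875 = -0.9161

-0.916c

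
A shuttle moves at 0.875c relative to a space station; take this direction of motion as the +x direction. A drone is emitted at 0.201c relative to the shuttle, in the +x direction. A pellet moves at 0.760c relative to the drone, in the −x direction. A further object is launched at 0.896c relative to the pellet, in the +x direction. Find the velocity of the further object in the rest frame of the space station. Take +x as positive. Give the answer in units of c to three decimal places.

Apply u = (u' + v)/(1 + u'v/c²) successively, working outward toward the space station.
Start: velocity of the shuttle relative to the space station = 0.8750c.
Compose with the drone (u' = 0.201 in the shuttle frame): u_1 = (0.201 + 0.875) / (1 + 0.201·0.875) = 1.0760/1.1759 = 0.9151.
Compose with the pellet (u' = -0.760 in the drone frame): u_2 = (-0.760 + 0.915) / (1 + (-0.760)·0.915) = 0.1551/0.3046 = 0.5092.
Compose with the further object (u' = 0.896 in the pellet frame): u_3 = (0.896 + 0.509) / (1 + 0.896·0.509) = 1.4052/1.4562 = 0.9649.

+0.965c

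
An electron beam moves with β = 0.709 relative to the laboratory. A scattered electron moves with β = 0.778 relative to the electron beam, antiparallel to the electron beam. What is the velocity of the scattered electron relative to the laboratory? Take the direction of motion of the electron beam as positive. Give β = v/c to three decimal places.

β = -0.154

With v = 0.709 and u' = -0.778 (in units of c),
u = (u' + v)/(1 + u'v/c²):
u = (-0.778 + 0.709) / (1 + (-0.778)·0.709) = -0.0690/0.4484 = -0.1539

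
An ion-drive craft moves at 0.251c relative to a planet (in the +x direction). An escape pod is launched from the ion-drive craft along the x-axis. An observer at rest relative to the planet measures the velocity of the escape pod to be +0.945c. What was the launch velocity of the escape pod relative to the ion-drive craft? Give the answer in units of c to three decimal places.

Invert the composition law: u' = (u − v)/(1 − uv/c²).
u' = (0.945 − 0.251) / (1 − (0.945)(0.251)) = 0.6940/0.7628 = 0.9098.

+0.910c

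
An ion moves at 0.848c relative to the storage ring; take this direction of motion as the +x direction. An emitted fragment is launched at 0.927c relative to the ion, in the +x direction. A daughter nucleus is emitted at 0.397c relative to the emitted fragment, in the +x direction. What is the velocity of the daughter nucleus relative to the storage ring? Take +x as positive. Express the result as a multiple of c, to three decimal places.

0.997c

Apply u = (u' + v)/(1 + u'v/c²) successively, working outward toward the storage ring.
Start: velocity of the ion relative to the storage ring = 0.8480c.
Compose with the emitted fragment (u' = 0.927 in the ion frame): u_1 = (0.927 + 0.848) / (1 + 0.927·0.848) = 1.7750/1.7861 = 0.9938.
Compose with the daughter nucleus (u' = 0.397 in the emitted fragment frame): u_2 = (0.397 + 0.994) / (1 + 0.397·0.994) = 1.3908/1.3945 = 0.9973.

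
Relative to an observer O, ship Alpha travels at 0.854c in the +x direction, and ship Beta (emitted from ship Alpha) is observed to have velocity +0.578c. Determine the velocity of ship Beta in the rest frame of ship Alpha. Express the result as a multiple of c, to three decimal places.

Invert the composition law: u' = (u − v)/(1 − uv/c²).
u' = (0.578 − 0.854) / (1 − (0.578)(0.854)) = -0.2760/0.5064 = -0.5450.

-0.545c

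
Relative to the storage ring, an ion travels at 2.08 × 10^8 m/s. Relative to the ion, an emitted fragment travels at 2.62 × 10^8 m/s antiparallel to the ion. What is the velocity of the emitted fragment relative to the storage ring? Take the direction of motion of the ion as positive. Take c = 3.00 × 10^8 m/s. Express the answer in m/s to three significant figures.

In units of c (dividing by 3.00 × 10^8 m/s): v = 0.693, u' = -0.873.
u = (u' + v)/(1 + u'v/c²):
u = (-0.873 + 0.693) / (1 + (-0.873)·0.693) = -0.1800/0.3945 = -0.4563
Converting back: u = -0.4563 × 3.00 × 10^8 m/s.

-1.37 × 10^8 m/s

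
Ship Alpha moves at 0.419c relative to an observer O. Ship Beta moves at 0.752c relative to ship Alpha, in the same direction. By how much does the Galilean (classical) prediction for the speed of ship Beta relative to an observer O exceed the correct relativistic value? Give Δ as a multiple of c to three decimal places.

Δ = 0.281c

Galilean: u_cl = 0.752 + 0.419 = 1.1710.
Relativistic: u_rel = (0.752 + 0.419) / (1 + 0.752·0.419) = 1.1710/1.3151 = 0.8904.
Δ = 1.1710 − 0.8904 = 0.2806.
(The classical prediction exceeds c; the relativistic result does not.)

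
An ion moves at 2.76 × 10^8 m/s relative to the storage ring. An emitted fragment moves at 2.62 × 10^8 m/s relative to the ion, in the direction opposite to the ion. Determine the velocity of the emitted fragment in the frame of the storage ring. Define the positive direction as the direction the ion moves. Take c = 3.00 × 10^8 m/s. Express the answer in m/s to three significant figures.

In units of c (dividing by 3.00 × 10^8 m/s): v = 0.920, u' = -0.873.
u = (u' + v)/(1 + u'v/c²):
u = (-0.873 + 0.920) / (1 + (-0.873)·0.920) = 0.0467/0.1965 = 0.2374
(Galilean addition would give +0.047c.)
Converting back: u = 0.2374 × 3.00 × 10^8 m/s.

+7.12 × 10^7 m/s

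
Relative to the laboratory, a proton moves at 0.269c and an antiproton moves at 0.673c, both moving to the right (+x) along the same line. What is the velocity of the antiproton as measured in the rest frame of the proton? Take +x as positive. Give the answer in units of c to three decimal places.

+0.493c

β_A = 0.269, β_B = 0.673.
Transform to A's frame with the inverse velocity-addition law: u' = (u − v)/(1 − uv/c²), taking u = β_B and v = β_A.
u' = (0.673 − 0.269) / (1 − (0.269)(0.673)) = 0.4040/0.8190 = 0.4933.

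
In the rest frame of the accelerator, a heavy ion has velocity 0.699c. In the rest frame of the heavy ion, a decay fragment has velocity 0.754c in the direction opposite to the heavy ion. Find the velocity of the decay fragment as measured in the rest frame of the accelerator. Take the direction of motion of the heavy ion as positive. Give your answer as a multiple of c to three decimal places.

With v = 0.699 and u' = -0.754 (in units of c),
u = (u' + v)/(1 + u'v/c²):
u = (-0.754 + 0.699) / (1 + (-0.754)·0.699) = -0.0550/0.4730 = -0.1163

-0.116c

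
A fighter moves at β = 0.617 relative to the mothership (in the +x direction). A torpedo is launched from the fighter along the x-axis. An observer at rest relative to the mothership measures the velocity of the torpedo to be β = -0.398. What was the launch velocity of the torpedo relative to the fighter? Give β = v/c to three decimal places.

Invert the composition law: u' = (u − v)/(1 − uv/c²).
u' = (-0.398 − 0.617) / (1 − (-0.398)(0.617)) = -1.0150/1.2456 = -0.8149.

β = -0.815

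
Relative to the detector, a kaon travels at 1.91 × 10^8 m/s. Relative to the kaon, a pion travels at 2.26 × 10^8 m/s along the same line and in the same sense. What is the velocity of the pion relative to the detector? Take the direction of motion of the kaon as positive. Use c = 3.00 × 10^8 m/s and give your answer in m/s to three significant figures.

2.82 × 10^8 m/s

In units of c (dividing by 3.00 × 10^8 m/s): v = 0.637, u' = 0.753.
u = (u' + v)/(1 + u'v/c²):
u = (0.753 + 0.637) / (1 + 0.753·0.637) = 1.3900/1.4796 = 0.9394
(Galilean addition would give +1.390c, exceeding c.)
Converting back: u = 0.9394 × 3.00 × 10^8 m/s.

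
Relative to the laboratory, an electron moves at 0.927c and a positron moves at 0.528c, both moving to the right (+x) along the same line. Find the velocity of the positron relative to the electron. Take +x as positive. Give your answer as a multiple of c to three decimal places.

β_A = 0.927, β_B = 0.528.
Transform to A's frame with the inverse velocity-addition law: u' = (u − v)/(1 − uv/c²), taking u = β_B and v = β_A.
u' = (0.528 − 0.927) / (1 − (0.927)(0.528)) = -0.3990/0.5105 = -0.7815.

-0.782c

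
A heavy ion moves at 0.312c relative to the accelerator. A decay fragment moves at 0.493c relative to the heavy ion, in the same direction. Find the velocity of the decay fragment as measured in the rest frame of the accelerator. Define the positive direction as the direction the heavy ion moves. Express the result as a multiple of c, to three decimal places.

With v = 0.312 and u' = 0.493 (in units of c),
u = (u' + v)/(1 + u'v/c²):
u = (0.493 + 0.312) / (1 + 0.493·0.312) = 0.8050/1.1538 = 0.6977
(Galilean addition would give +0.805c.)

0.698c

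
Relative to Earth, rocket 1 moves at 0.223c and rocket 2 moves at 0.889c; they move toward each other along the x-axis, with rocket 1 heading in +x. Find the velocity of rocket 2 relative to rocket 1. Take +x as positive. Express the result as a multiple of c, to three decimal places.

-0.928c

β_A = 0.223, β_B = -0.889.
Transform to A's frame with the inverse velocity-addition law: u' = (u − v)/(1 − uv/c²), taking u = β_B and v = β_A.
u' = (-0.889 − 0.223) / (1 − (0.223)(-0.889)) = -1.1120/1.1982 = -0.9280.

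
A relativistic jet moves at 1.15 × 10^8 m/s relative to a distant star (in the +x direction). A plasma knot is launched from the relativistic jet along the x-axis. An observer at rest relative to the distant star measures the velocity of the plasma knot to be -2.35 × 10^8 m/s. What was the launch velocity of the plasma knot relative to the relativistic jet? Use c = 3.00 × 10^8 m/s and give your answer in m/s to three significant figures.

v = 0.383c, u = -0.783c.
Invert the composition law: u' = (u − v)/(1 − uv/c²).
u' = (-0.783 − 0.383) / (1 − (-0.783)(0.383)) = -1.1667/1.3003 = -0.8972.
u' = -0.8972 × 3.00 × 10^8 m/s.

-2.69 × 10^8 m/s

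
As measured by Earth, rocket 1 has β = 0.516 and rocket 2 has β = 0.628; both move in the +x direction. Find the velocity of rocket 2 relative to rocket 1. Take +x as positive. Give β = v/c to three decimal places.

β_A = 0.516, β_B = 0.628.
Transform to A's frame with the inverse velocity-addition law: u' = (u − v)/(1 − uv/c²), taking u = β_B and v = β_A.
u' = (0.628 − 0.516) / (1 − (0.516)(0.628)) = 0.1120/0.6760 = 0.1657.

β = +0.166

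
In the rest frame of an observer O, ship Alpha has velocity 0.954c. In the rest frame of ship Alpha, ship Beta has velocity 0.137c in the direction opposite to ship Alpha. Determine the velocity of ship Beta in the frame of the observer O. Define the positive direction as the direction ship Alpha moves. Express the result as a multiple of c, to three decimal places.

+0.940c

With v = 0.954 and u' = -0.137 (in units of c),
u = (u' + v)/(1 + u'v/c²):
u = (-0.137 + 0.954) / (1 + (-0.137)·0.954) = 0.8170/0.8693 = 0.9398
(Galilean addition would give +0.817c.)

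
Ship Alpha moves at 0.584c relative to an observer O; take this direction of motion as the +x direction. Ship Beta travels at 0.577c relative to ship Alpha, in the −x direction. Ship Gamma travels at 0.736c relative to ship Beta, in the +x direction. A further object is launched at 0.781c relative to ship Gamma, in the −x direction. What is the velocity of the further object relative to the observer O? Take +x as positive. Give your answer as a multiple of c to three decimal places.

-0.095c

Apply u = (u' + v)/(1 + u'v/c²) successively, working outward toward the observer O.
Start: velocity of ship Alpha relative to the observer O = 0.5840c.
Compose with ship Beta (u' = -0.577 in ship Alpha frame): u_1 = (-0.577 + 0.584) / (1 + (-0.577)·0.584) = 0.0070/0.6630 = 0.0106.
Compose with ship Gamma (u' = 0.736 in ship Beta frame): u_2 = (0.736 + 0.011) / (1 + 0.736·0.011) = 0.7466/1.0078 = 0.7408.
Compose with the further object (u' = -0.781 in ship Gamma frame): u_3 = (-0.781 + 0.741) / (1 + (-0.781)·0.741) = -0.0402/0.4214 = -0.0954.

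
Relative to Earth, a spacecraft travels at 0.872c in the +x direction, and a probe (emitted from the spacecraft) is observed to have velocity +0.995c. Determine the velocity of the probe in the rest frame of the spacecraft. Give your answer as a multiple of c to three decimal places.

Invert the composition law: u' = (u − v)/(1 − uv/c²).
u' = (0.995 − 0.872) / (1 − (0.995)(0.872)) = 0.1230/0.1324 = 0.9293.

+0.929c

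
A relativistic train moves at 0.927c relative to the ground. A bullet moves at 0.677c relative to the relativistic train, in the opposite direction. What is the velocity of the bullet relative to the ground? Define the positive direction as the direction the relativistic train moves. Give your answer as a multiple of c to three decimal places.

With v = 0.927 and u' = -0.677 (in units of c),
u = (u' + v)/(1 + u'v/c²):
u = (-0.677 + 0.927) / (1 + (-0.677)·0.927) = 0.2500/0.3724 = 0.6713
(Galilean addition would give +0.250c.)

+0.671c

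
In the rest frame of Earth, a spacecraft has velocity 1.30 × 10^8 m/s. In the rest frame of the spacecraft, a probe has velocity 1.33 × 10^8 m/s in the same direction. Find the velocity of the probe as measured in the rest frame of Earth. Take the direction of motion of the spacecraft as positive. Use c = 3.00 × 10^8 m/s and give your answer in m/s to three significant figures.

In units of c (dividing by 3.00 × 10^8 m/s): v = 0.433, u' = 0.443.
u = (u' + v)/(1 + u'v/c²):
u = (0.443 + 0.433) / (1 + 0.443·0.433) = 0.8767/1.1921 = 0.7354
(Galilean addition would give +0.877c.)
Converting back: u = 0.7354 × 3.00 × 10^8 m/s.

2.21 × 10^8 m/s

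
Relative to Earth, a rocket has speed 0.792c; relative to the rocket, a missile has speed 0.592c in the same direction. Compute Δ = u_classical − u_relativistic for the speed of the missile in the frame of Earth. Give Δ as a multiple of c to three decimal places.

Galilean: u_cl = 0.592 + 0.792 = 1.3840.
Relativistic: u_rel = (0.592 + 0.792) / (1 + 0.592·0.792) = 1.3840/1.4689 = 0.9422.
Δ = 1.3840 − 0.9422 = 0.4418.
(The classical prediction exceeds c; the relativistic result does not.)

Δ = 0.442c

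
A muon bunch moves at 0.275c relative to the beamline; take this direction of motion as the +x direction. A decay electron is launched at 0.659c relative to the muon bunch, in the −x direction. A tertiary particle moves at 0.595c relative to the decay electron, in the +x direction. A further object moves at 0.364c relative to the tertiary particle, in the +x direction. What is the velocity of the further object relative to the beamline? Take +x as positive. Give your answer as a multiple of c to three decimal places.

Apply u = (u' + v)/(1 + u'v/c²) successively, working outward toward the beamline.
Start: velocity of the muon bunch relative to the beamline = 0.2750c.
Compose with the decay electron (u' = -0.659 in the muon bunch frame): u_1 = (-0.659 + 0.275) / (1 + (-0.659)·0.275) = -0.3840/0.8188 = -0.4690.
Compose with the tertiary particle (u' = 0.595 in the decay electron frame): u_2 = (0.595 + (-0.469)) / (1 + 0.595·(-0.469)) = 0.1260/0.7209 = 0.1748.
Compose with the further object (u' = 0.364 in the tertiary particle frame): u_3 = (0.364 + 0.175) / (1 + 0.364·0.175) = 0.5388/1.0636 = 0.5066.

+0.507c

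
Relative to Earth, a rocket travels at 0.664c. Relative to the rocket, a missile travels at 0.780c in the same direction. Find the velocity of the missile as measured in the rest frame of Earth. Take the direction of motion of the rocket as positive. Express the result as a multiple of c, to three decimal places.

0.951c

With v = 0.664 and u' = 0.780 (in units of c),
u = (u' + v)/(1 + u'v/c²):
u = (0.780 + 0.664) / (1 + 0.780·0.664) = 1.4440/1.5179 = 0.9513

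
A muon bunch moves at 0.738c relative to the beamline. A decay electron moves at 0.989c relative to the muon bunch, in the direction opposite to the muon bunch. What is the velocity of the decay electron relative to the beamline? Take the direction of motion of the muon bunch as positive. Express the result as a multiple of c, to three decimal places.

-0.929c

With v = 0.738 and u' = -0.989 (in units of c),
u = (u' + v)/(1 + u'v/c²):
u = (-0.989 + 0.738) / (1 + (-0.989)·0.738) = -0.2510/0.2701 = -0.9292
(Galilean addition would give -0.251c.)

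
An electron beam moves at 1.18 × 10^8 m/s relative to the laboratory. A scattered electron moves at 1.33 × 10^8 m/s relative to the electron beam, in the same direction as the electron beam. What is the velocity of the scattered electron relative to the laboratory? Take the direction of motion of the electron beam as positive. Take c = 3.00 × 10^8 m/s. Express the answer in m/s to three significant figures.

2.14 × 10^8 m/s

In units of c (dividing by 3.00 × 10^8 m/s): v = 0.393, u' = 0.443.
u = (u' + v)/(1 + u'v/c²):
u = (0.443 + 0.393) / (1 + 0.443·0.393) = 0.8367/1.1744 = 0.7124
Converting back: u = 0.7124 × 3.00 × 10^8 m/s.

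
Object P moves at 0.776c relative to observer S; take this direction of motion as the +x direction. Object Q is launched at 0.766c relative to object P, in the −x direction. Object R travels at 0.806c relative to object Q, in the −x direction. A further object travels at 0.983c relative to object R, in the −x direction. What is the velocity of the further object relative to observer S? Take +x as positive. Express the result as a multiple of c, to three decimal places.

Apply u = (u' + v)/(1 + u'v/c²) successively, working outward toward observer S.
Start: velocity of object P relative to observer S = 0.7760c.
Compose with object Q (u' = -0.766 in object P frame): u_1 = (-0.766 + 0.776) / (1 + (-0.766)·0.776) = 0.0100/0.4056 = 0.0247.
Compose with object R (u' = -0.806 in object Q frame): u_2 = (-0.806 + 0.025) / (1 + (-0.806)·0.025) = -0.7813/0.9801 = -0.7972.
Compose with the further object (u' = -0.983 in object R frame): u_3 = (-0.983 + (-0.797)) / (1 + (-0.983)·(-0.797)) = -1.7802/1.7836 = -0.9981.

-0.998c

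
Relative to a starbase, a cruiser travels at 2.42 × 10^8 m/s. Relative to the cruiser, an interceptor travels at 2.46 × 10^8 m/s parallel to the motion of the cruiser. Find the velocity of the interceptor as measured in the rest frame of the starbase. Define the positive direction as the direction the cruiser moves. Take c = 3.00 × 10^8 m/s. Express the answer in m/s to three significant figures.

2.94 × 10^8 m/s

In units of c (dividing by 3.00 × 10^8 m/s): v = 0.807, u' = 0.820.
u = (u' + v)/(1 + u'v/c²):
u = (0.820 + 0.807) / (1 + 0.820·0.807) = 1.6267/1.6615 = 0.9791
(Galilean addition would give +1.627c, exceeding c.)
Converting back: u = 0.9791 × 3.00 × 10^8 m/s.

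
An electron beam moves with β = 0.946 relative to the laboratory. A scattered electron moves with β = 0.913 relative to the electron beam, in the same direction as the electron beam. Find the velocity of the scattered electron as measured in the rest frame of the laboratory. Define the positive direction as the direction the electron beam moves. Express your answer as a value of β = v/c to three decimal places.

β = 0.997

With v = 0.946 and u' = 0.913 (in units of c),
u = (u' + v)/(1 + u'v/c²):
u = (0.913 + 0.946) / (1 + 0.913·0.946) = 1.8590/1.8637 = 0.9975
(Galilean addition would give +1.859c, exceeding c.)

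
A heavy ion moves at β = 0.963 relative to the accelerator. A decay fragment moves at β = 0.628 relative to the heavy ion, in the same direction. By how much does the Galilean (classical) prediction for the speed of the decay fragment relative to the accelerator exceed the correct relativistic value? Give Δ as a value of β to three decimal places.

Δ = 0.600

Galilean: u_cl = 0.628 + 0.963 = 1.5910.
Relativistic: u_rel = (0.628 + 0.963) / (1 + 0.628·0.963) = 1.5910/1.6048 = 0.9914.
Δ = 1.5910 − 0.9914 = 0.5996.
(The classical prediction exceeds c; the relativistic result does not.)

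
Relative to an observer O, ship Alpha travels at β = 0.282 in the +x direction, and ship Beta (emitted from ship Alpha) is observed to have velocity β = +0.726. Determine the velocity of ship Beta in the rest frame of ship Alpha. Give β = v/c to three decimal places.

Invert the composition law: u' = (u − v)/(1 − uv/c²).
u' = (0.726 − 0.282) / (1 − (0.726)(0.282)) = 0.4440/0.7953 = 0.5583.

β = +0.558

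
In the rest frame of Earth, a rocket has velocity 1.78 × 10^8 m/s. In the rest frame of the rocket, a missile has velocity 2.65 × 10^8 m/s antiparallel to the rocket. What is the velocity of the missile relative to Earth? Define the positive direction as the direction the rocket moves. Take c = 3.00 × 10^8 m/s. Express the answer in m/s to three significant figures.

-1.83 × 10^8 m/s

In units of c (dividing by 3.00 × 10^8 m/s): v = 0.593, u' = -0.883.
u = (u' + v)/(1 + u'v/c²):
u = (-0.883 + 0.593) / (1 + (-0.883)·0.593) = -0.2900/0.4759 = -0.6094
Converting back: u = -0.6094 × 3.00 × 10^8 m/s.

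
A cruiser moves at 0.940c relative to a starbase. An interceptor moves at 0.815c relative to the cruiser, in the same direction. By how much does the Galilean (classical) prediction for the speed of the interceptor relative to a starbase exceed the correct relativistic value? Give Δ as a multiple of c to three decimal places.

Δ = 0.761c

Galilean: u_cl = 0.815 + 0.940 = 1.7550.
Relativistic: u_rel = (0.815 + 0.940) / (1 + 0.815·0.940) = 1.7550/1.7661 = 0.9937.
Δ = 1.7550 − 0.9937 = 0.7613.
(The classical prediction exceeds c; the relativistic result does not.)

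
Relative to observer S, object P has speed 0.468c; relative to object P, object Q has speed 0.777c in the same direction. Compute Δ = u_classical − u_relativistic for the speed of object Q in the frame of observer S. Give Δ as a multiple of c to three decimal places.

Δ = 0.332c

Galilean: u_cl = 0.777 + 0.468 = 1.2450.
Relativistic: u_rel = (0.777 + 0.468) / (1 + 0.777·0.468) = 1.2450/1.3636 = 0.9130.
Δ = 1.2450 − 0.9130 = 0.3320.
(The classical prediction exceeds c; the relativistic result does not.)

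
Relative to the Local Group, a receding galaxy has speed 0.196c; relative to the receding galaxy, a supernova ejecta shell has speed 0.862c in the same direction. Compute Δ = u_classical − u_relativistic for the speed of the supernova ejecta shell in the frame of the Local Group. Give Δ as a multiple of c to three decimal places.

Δ = 0.153c

Galilean: u_cl = 0.862 + 0.196 = 1.0580.
Relativistic: u_rel = (0.862 + 0.196) / (1 + 0.862·0.196) = 1.0580/1.1690 = 0.9051.
Δ = 1.0580 − 0.9051 = 0.1529.
(The classical prediction exceeds c; the relativistic result does not.)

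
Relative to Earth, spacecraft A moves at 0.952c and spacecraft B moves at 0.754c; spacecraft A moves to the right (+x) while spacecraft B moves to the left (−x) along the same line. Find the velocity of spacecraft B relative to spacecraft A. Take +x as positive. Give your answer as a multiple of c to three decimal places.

β_A = 0.952, β_B = -0.754.
Transform to A's frame with the inverse velocity-addition law: u' = (u − v)/(1 − uv/c²), taking u = β_B and v = β_A.
u' = (-0.754 − 0.952) / (1 − (0.952)(-0.754)) = -1.7060/1.7178 = -0.9931.

-0.993c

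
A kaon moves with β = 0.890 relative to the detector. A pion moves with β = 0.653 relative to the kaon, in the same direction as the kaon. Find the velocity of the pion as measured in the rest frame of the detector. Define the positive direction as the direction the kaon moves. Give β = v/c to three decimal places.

With v = 0.890 and u' = 0.653 (in units of c),
u = (u' + v)/(1 + u'v/c²):
u = (0.653 + 0.890) / (1 + 0.653·0.890) = 1.5430/1.5812 = 0.9759
(Galilean addition would give +1.543c, exceeding c.)

β = 0.976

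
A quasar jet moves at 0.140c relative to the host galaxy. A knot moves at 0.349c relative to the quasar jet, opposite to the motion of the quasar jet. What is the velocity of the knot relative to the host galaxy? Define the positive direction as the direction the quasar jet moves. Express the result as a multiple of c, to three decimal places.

With v = 0.140 and u' = -0.349 (in units of c),
u = (u' + v)/(1 + u'v/c²):
u = (-0.349 + 0.140) / (1 + (-0.349)·0.140) = -0.2090/0.9511 = -0.2197
(Galilean addition would give -0.209c.)

-0.220c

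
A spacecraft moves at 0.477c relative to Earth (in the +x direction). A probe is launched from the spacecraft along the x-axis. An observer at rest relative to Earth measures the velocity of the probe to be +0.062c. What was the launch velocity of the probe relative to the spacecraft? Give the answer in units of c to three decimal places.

-0.428c

Invert the composition law: u' = (u − v)/(1 − uv/c²).
u' = (0.062 − 0.477) / (1 − (0.062)(0.477)) = -0.4150/0.9704 = -0.4276.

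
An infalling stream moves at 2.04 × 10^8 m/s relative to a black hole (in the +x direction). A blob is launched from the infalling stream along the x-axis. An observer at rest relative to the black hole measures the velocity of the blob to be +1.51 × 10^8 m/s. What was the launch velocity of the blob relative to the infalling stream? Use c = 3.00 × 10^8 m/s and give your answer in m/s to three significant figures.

-8.06 × 10^7 m/s

v = 0.680c, u = 0.503c.
Invert the composition law: u' = (u − v)/(1 − uv/c²).
u' = (0.503 − 0.680) / (1 − (0.503)(0.680)) = -0.1767/0.6577 = -0.2686.
u' = -0.2686 × 3.00 × 10^8 m/s.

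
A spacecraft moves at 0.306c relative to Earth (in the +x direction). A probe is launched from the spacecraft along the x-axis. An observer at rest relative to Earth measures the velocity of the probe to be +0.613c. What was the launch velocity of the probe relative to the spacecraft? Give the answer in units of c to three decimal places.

+0.378c

Invert the composition law: u' = (u − v)/(1 − uv/c²).
u' = (0.613 − 0.306) / (1 − (0.613)(0.306)) = 0.3070/0.8124 = 0.3779.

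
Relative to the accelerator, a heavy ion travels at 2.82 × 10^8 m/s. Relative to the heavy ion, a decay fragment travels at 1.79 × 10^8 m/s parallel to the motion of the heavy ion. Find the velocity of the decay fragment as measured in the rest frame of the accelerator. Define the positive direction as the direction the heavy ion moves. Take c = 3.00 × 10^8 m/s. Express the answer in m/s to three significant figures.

2.95 × 10^8 m/s

In units of c (dividing by 3.00 × 10^8 m/s): v = 0.940, u' = 0.597.
u = (u' + v)/(1 + u'v/c²):
u = (0.597 + 0.940) / (1 + 0.597·0.940) = 1.5367/1.5609 = 0.9845
(Galilean addition would give +1.537c, exceeding c.)
Converting back: u = 0.9845 × 3.00 × 10^8 m/s.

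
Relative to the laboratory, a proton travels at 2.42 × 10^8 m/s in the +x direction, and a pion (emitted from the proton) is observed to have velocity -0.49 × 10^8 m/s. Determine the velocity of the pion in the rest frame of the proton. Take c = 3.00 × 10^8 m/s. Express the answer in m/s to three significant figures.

v = 0.807c, u = -0.163c.
Invert the composition law: u' = (u − v)/(1 − uv/c²).
u' = (-0.163 − 0.807) / (1 − (-0.163)(0.807)) = -0.9700/1.1318 = -0.8571.
u' = -0.8571 × 3.00 × 10^8 m/s.

-2.57 × 10^8 m/s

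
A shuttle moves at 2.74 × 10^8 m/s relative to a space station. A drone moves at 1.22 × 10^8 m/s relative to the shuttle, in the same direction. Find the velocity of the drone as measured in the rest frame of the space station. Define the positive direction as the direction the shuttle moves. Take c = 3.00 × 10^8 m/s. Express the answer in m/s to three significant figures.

In units of c (dividing by 3.00 × 10^8 m/s): v = 0.913, u' = 0.407.
u = (u' + v)/(1 + u'v/c²):
u = (0.407 + 0.913) / (1 + 0.407·0.913) = 1.3200/1.3714 = 0.9625
(Galilean addition would give +1.320c, exceeding c.)
Converting back: u = 0.9625 × 3.00 × 10^8 m/s.

2.89 × 10^8 m/s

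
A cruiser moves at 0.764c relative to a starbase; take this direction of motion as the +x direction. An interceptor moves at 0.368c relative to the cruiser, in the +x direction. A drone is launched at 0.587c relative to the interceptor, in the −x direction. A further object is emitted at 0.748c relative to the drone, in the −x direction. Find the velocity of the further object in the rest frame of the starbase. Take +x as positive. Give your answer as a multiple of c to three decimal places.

-0.245c

Apply u = (u' + v)/(1 + u'v/c²) successively, working outward toward the starbase.
Start: velocity of the cruiser relative to the starbase = 0.7640c.
Compose with the interceptor (u' = 0.368 in the cruiser frame): u_1 = (0.368 + 0.764) / (1 + 0.368·0.764) = 1.1320/1.2812 = 0.8836.
Compose with the drone (u' = -0.587 in the interceptor frame): u_2 = (-0.587 + 0.884) / (1 + (-0.587)·0.884) = 0.2966/0.4813 = 0.6162.
Compose with the further object (u' = -0.748 in the drone frame): u_3 = (-0.748 + 0.616) / (1 + (-0.748)·0.616) = -0.1318/0.5391 = -0.2446.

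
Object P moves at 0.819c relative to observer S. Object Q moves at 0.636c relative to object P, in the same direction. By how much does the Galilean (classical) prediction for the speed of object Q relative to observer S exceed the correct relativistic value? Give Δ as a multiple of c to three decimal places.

Δ = 0.498c

Galilean: u_cl = 0.636 + 0.819 = 1.4550.
Relativistic: u_rel = (0.636 + 0.819) / (1 + 0.636·0.819) = 1.4550/1.5209 = 0.9567.
Δ = 1.4550 − 0.9567 = 0.4983.
(The classical prediction exceeds c; the relativistic result does not.)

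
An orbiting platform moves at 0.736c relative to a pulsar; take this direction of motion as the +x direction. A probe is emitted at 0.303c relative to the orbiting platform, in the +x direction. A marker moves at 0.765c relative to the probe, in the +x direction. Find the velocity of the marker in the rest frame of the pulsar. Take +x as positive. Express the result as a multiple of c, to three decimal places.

0.979c

Apply u = (u' + v)/(1 + u'v/c²) successively, working outward toward the pulsar.
Start: velocity of the orbiting platform relative to the pulsar = 0.7360c.
Compose with the probe (u' = 0.303 in the orbiting platform frame): u_1 = (0.303 + 0.736) / (1 + 0.303·0.736) = 1.0390/1.2230 = 0.8495.
Compose with the marker (u' = 0.765 in the probe frame): u_2 = (0.765 + 0.850) / (1 + 0.765·0.850) = 1.6145/1.6499 = 0.9786.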